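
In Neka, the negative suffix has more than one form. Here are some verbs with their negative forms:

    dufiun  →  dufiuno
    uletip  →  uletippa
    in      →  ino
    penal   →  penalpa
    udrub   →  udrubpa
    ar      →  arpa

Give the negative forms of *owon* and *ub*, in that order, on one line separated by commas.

Looking at the final consonant of each stem: -o when the stem ends in a nasal (*dufiun*, *in*); -pa when the stem ends in a non-nasal consonant (*uletip*, *penal*, *udrub*, *ar*).
The final consonant of *owon* is /n/, which is a nasal, so the suffix is -o, giving *owono*.
Since the final consonant of *ub* is /b/ (non-nasal), it takes -pa, giving *ubpa*.

owono, ubpa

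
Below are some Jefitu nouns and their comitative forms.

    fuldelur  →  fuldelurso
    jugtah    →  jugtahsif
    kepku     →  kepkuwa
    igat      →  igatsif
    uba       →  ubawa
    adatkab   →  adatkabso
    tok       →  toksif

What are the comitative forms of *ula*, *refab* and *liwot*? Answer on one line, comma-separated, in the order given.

ulawa, refabso, liwotsif

The pattern is voicing of the final sound: -sif when the stem ends in a voiceless consonant (*jugtah*, *igat*, *tok*); -so when the stem ends in a voiced consonant (*fuldelur*, *adatkab*); -wa when the stem ends in a vowel (*kepku*, *uba*).
*ula*: final sound = /a/, a vowel → -wa → *ulawa*.
Since the final sound of *refab* is /b/ (a voiced consonant), it takes -so, giving *refabso*.
Since the final sound of *liwot* is /t/ (a voiceless consonant), it takes -sif, giving *liwotsif*.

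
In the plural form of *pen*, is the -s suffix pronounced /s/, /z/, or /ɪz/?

The stem *pen* ends in a voiced non-sibilant sound.
The plural suffix surfaces as /ɪz/ after sibilants, /s/ after other voiceless consonants, and /z/ after other voiced sounds.
So the plural -s on *pen* is pronounced /z/.

/z/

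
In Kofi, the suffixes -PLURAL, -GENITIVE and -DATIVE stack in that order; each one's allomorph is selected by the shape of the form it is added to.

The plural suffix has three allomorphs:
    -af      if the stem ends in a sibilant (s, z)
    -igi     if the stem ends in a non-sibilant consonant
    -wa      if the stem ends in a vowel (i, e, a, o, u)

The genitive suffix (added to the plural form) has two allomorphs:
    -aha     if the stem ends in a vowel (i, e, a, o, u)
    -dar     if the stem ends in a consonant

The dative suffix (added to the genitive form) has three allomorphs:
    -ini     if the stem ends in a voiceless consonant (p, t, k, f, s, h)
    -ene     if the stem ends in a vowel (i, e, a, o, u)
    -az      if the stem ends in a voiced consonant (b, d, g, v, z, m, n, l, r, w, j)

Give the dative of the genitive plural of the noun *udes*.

udesafdaraz

Since the final sound of *udes* is /s/ (a sibilant), it takes -af, giving *udesaf*.
The plural form *udesaf* — final sound /f/ (a consonant) → -dar → *udesafdar*.
The genitive form *udesafdar* — final sound /r/ (a voiced consonant) → -az → *udesafdaraz*.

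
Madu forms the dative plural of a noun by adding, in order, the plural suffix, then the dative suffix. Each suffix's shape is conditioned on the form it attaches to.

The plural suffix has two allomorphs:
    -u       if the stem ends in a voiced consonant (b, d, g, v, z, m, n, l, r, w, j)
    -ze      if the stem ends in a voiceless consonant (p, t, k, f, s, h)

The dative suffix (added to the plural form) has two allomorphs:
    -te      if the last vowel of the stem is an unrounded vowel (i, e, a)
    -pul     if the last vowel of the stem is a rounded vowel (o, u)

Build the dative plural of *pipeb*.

pipebupul

The final consonant of *pipeb* is /b/, which is voiced, so the plural suffix is -u, giving *pipebu*.
The plural form *pipebu* — last vowel /u/ (a rounded vowel) → -pul → *pipebupul*.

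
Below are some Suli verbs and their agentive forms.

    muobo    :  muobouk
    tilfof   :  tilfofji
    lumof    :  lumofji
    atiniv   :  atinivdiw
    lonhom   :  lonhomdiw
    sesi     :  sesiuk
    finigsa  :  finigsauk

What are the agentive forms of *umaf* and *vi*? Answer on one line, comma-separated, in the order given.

The alternation tracks the final sound of the stem — -ji when the stem ends in a voiceless consonant (*tilfof*, *lumof*); -diw when the stem ends in a voiced consonant (*atiniv*, *lonhom*); -uk when the stem ends in a vowel (*muobo*, *sesi*, *finigsa*).
Since the final sound of *umaf* is /f/ (a voiceless consonant), it takes -ji, giving *umafji*.
Since the final sound of *vi* is /i/ (a vowel), it takes -uk, giving *viuk*.

umafji, viuk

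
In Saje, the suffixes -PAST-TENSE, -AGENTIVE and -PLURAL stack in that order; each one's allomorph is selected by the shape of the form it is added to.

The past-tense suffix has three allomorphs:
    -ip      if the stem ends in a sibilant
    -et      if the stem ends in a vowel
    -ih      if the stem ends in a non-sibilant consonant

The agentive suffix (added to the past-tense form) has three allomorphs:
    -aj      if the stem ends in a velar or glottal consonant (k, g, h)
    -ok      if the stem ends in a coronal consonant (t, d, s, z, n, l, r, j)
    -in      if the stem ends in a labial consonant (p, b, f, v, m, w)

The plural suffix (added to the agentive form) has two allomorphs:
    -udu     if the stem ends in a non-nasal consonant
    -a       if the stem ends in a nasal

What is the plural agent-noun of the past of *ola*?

The final sound of *ola* is /a/, which is a vowel, so the past-tense suffix is -et, giving *olaet*.
The past-tense form *olaet* — final consonant /t/ (coronal) → -ok → *olaetok*.
The agentive form *olaetok*: final consonant = /k/, non-nasal → -udu → *olaetokudu*.

olaetokudu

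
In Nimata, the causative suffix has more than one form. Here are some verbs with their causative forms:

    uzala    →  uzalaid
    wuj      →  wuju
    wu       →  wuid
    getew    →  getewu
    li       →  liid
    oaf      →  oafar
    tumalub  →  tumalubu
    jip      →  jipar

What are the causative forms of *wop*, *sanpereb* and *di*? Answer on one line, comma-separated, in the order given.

The suffix is conditioned by the final sound: -ar when the stem ends in a voiceless consonant (*oaf*, *jip*); -u when the stem ends in a voiced consonant (*wuj*, *getew*, *tumalub*); -id when the stem ends in a vowel (*uzala*, *wu*, *li*).
*wop* — final sound /p/ (a voiceless consonant) → -ar → *wopar*.
Since the final sound of *sanpereb* is /b/ (a voiced consonant), it takes -u, giving *sanperebu*.
The final sound of *di* is /i/, which is a vowel, so the suffix is -id, giving *diid*.

wopar, sanperebu, diid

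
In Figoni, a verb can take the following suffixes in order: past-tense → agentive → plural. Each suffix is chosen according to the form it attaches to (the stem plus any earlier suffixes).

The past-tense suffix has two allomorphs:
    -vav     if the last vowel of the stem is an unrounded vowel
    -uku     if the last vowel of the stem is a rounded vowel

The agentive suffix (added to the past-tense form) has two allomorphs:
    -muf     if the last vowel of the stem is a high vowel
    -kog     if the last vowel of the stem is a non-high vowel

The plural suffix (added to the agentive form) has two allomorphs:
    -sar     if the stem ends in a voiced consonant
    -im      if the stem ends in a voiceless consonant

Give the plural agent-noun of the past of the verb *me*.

The last vowel of *me* is /e/, which is an unrounded vowel, so the past-tense suffix is -vav, giving *mevav*.
The past-tense form *mevav* — last vowel /a/ (a non-high vowel) → -kog → *mevavkog*.
Since the final consonant of the agentive form *mevavkog* is /g/ (voiced), it takes -sar, giving *mevavkogsar*.

mevavkogsar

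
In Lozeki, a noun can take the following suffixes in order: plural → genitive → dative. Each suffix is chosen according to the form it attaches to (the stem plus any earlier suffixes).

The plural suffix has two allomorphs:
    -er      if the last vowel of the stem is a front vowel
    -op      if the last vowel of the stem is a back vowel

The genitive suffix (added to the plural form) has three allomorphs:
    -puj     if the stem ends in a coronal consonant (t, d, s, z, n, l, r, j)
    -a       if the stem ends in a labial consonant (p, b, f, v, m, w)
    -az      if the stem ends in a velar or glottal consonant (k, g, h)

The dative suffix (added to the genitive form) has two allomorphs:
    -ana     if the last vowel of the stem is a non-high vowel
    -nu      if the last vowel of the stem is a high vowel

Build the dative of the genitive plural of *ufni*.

ufnierpujnu

*ufni*: last vowel = /i/, a front vowel → -er → *ufnier*.
Since the final consonant of the plural form *ufnier* is /r/ (coronal), it takes -puj, giving *ufnierpuj*.
Since the last vowel of the genitive form *ufnierpuj* is /u/ (a high vowel), it takes -nu, giving *ufnierpujnu*.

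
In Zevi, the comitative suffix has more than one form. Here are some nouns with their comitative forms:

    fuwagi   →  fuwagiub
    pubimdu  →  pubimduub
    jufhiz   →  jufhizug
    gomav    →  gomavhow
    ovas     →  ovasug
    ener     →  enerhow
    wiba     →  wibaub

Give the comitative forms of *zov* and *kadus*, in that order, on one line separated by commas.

zovhow, kadusug

The alternation tracks the final sound of the stem — -ug when the stem ends in a sibilant (*jufhiz*, *ovas*); -how when the stem ends in a non-sibilant consonant (*gomav*, *ener*); -ub when the stem ends in a vowel (*fuwagi*, *pubimdu*, *wiba*).
Since the final sound of *zov* is /v/ (a non-sibilant consonant), it takes -how, giving *zovhow*.
The final sound of *kadus* is /s/, which is a sibilant, so the suffix is -ug, giving *kadusug*.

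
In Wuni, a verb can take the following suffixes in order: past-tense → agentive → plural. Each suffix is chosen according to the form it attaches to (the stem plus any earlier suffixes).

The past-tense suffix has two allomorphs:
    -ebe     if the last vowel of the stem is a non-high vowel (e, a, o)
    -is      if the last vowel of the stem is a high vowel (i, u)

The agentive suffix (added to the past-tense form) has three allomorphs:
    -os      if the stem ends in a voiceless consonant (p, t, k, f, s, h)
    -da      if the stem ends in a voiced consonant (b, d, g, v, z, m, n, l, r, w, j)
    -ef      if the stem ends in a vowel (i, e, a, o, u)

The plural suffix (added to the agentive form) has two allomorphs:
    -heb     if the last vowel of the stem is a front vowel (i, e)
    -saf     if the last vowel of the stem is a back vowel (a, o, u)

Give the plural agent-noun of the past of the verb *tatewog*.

*tatewog* — last vowel /o/ (a non-high vowel) → -ebe → *tatewogebe*.
Since the final sound of the past-tense form *tatewogebe* is /e/ (a vowel), it takes -ef, giving *tatewogebeef*.
The agentive form *tatewogebeef* — last vowel /e/ (a front vowel) → -heb → *tatewogebeefheb*.

tatewogebeefheb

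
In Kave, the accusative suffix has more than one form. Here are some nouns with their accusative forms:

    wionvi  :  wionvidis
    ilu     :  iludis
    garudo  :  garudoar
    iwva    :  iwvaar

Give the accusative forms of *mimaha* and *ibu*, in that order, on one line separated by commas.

The suffix is conditioned by the last vowel: -dis when the last vowel of the stem is a high vowel (*wionvi*, *ilu*); -ar when the last vowel of the stem is a non-high vowel (*garudo*, *iwva*).
The last vowel of *mimaha* is /a/, which is a non-high vowel, so the suffix is -ar, giving *mimahaar*.
The last vowel of *ibu* is /u/, which is a high vowel, so the suffix is -dis, giving *ibudis*.

mimahaar, ibudis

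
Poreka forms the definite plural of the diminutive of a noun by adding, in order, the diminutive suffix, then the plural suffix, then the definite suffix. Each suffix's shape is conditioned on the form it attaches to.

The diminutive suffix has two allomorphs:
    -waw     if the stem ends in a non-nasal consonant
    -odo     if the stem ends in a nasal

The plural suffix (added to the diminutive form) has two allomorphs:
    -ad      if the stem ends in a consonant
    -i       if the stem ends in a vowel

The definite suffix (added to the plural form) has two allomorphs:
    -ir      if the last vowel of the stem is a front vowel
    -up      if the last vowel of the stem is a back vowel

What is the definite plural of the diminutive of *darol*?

darolwawadup

The final consonant of *darol* is /l/, which is non-nasal, so the diminutive suffix is -waw, giving *darolwaw*.
The diminutive form *darolwaw* — final sound /w/ (a consonant) → -ad → *darolwawad*.
The plural form *darolwawad*: last vowel = /a/, a back vowel → -up → *darolwawadup*.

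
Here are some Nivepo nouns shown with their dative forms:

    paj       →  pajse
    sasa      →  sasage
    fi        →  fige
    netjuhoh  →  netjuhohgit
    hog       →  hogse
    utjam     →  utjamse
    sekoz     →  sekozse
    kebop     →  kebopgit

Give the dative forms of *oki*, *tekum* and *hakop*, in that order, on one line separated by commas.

okige, tekumse, hakopgit

The pattern is voicing of the final sound: -git when the stem ends in a voiceless consonant (*netjuhoh*, *kebop*); -se when the stem ends in a voiced consonant (*paj*, *hog*, *utjam*, *sekoz*); -ge when the stem ends in a vowel (*sasa*, *fi*).
*oki*: final sound = /i/, a vowel → -ge → *okige*.
*tekum* — final sound /m/ (a voiced consonant) → -se → *tekumse*.
Since the final sound of *hakop* is /p/ (a voiceless consonant), it takes -git, giving *hakopgit*.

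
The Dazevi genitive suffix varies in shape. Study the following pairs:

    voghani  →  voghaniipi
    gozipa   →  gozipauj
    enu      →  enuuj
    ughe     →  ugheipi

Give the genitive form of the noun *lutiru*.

lutiruuj

Looking at the last vowel of each stem: -ipi when the last vowel of the stem is a front vowel (*voghani*, *ughe*); -uj when the last vowel of the stem is a back vowel (*gozipa*, *enu*).
*lutiru* — last vowel /u/ (a back vowel) → -uj → *lutiruuj*.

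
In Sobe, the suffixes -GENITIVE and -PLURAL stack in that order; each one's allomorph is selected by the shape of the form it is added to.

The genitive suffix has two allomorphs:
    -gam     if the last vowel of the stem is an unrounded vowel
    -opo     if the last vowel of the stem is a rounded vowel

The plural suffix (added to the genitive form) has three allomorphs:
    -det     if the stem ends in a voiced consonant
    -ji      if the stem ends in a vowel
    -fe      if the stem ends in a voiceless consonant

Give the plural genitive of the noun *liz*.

The last vowel of *liz* is /i/, which is an unrounded vowel, so the genitive suffix is -gam, giving *lizgam*.
The genitive form *lizgam*: final sound = /m/, a voiced consonant → -det → *lizgamdet*.

lizgamdet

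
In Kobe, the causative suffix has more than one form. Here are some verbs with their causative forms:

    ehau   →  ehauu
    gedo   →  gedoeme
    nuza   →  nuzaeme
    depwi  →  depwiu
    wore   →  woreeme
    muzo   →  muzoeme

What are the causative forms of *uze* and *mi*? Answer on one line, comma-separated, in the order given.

uzeeme, miu

The alternation tracks the last vowel of the stem — -u when the last vowel of the stem is a high vowel (*ehau*, *depwi*); -eme when the last vowel of the stem is a non-high vowel (*gedo*, *nuza*, *wore*, *muzo*).
*uze*: last vowel = /e/, a non-high vowel → -eme → *uzeeme*.
Since the last vowel of *mi* is /i/ (a high vowel), it takes -u, giving *miu*.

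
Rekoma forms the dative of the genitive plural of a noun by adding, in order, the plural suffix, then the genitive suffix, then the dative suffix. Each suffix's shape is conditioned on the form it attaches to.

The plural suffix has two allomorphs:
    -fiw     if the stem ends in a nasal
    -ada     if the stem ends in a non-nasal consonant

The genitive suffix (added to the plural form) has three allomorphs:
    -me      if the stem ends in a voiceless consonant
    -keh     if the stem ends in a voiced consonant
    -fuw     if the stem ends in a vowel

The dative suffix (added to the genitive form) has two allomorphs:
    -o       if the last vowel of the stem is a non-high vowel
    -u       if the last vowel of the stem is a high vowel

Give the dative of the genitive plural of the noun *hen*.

*hen*: final consonant = /n/, a nasal → -fiw → *henfiw*.
Since the final sound of the plural form *henfiw* is /w/ (a voiced consonant), it takes -keh, giving *henfiwkeh*.
The genitive form *henfiwkeh*: last vowel = /e/, a non-high vowel → -o → *henfiwkeho*.

henfiwkeho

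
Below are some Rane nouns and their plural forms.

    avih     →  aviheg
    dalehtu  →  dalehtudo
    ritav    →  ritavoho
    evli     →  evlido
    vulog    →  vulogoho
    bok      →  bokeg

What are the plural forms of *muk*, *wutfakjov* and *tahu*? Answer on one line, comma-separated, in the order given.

The alternation tracks the final sound of the stem — -eg when the stem ends in a voiceless consonant (*avih*, *bok*); -oho when the stem ends in a voiced consonant (*ritav*, *vulog*); -do when the stem ends in a vowel (*dalehtu*, *evli*).
The final sound of *muk* is /k/, which is a voiceless consonant, so the suffix is -eg, giving *mukeg*.
*wutfakjov*: final sound = /v/, a voiced consonant → -oho → *wutfakjovoho*.
*tahu* — final sound /u/ (a vowel) → -do → *tahudo*.

mukeg, wutfakjovoho, tahudo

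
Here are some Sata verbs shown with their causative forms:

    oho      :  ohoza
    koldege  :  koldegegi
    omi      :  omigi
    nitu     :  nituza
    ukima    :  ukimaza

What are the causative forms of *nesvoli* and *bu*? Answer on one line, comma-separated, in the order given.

The pattern is front/back vowel harmony: -gi when the last vowel of the stem is a front vowel (*koldege*, *omi*); -za when the last vowel of the stem is a back vowel (*oho*, *nitu*, *ukima*).
*nesvoli* — last vowel /i/ (a front vowel) → -gi → *nesvoligi*.
The last vowel of *bu* is /u/, which is a back vowel, so the suffix is -za, giving *buza*.

nesvoligi, buza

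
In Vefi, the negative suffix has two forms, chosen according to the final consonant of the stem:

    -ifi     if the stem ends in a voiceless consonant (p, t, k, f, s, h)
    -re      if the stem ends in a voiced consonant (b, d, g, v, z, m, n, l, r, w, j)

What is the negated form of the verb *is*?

Since the final consonant of *is* is /s/ (voiceless), it takes -ifi, giving *isifi*.

isifi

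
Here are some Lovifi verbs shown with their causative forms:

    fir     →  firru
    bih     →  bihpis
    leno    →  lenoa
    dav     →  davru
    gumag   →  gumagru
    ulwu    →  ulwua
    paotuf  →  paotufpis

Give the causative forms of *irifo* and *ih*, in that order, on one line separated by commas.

irifoa, ihpis

Looking at the final sound of each stem: -pis when the stem ends in a voiceless consonant (*bih*, *paotuf*); -ru when the stem ends in a voiced consonant (*fir*, *dav*, *gumag*); -a when the stem ends in a vowel (*leno*, *ulwu*).
The final sound of *irifo* is /o/, which is a vowel, so the suffix is -a, giving *irifoa*.
The final sound of *ih* is /h/, which is a voiceless consonant, so the suffix is -pis, giving *ihpis*.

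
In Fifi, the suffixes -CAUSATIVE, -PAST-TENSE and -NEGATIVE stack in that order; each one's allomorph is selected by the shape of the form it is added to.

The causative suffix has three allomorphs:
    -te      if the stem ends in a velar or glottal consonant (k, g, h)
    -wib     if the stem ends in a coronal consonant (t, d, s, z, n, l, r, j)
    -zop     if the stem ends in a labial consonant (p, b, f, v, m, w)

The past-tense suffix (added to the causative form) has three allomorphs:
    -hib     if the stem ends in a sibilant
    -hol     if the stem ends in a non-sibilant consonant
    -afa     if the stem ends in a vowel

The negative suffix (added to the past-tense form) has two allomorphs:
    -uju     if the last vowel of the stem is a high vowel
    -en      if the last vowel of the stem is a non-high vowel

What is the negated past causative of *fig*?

*fig*: final consonant = /g/, velar/glottal → -te → *figte*.
Since the final sound of the causative form *figte* is /e/ (a vowel), it takes -afa, giving *figteafa*.
The past-tense form *figteafa* — last vowel /a/ (a non-high vowel) → -en → *figteafaen*.

figteafaen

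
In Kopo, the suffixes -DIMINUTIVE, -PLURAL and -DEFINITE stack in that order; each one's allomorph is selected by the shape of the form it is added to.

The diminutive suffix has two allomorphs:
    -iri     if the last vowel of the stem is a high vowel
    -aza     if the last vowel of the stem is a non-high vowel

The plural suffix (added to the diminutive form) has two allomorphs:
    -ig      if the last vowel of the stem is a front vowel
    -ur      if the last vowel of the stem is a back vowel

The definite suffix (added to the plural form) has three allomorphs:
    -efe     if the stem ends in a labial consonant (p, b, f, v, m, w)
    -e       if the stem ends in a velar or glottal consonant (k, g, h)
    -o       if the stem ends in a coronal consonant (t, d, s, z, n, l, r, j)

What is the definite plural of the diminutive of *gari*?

*gari*: last vowel = /i/, a high vowel → -iri → *gariiri*.
The last vowel of the diminutive form *gariiri* is /i/, which is a front vowel, so the plural suffix is -ig, giving *gariiriig*.
The final consonant of the plural form *gariiriig* is /g/, which is velar/glottal, so the definite suffix is -e, giving *gariiriige*.

gariiriige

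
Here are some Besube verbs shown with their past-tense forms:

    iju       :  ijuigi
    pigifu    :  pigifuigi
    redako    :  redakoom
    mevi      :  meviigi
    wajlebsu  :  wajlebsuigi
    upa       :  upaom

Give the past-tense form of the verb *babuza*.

babuzaom

Looking at the last vowel of each stem: -igi when the last vowel of the stem is a high vowel (*iju*, *pigifu*, *mevi*, *wajlebsu*); -om when the last vowel of the stem is a non-high vowel (*redako*, *upa*).
Since the last vowel of *babuza* is /a/ (a non-high vowel), it takes -om, giving *babuzaom*.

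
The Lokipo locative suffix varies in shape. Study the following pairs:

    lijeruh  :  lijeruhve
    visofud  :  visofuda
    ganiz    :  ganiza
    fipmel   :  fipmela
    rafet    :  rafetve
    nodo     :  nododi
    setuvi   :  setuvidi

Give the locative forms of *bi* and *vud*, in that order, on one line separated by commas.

The pattern is voicing of the final sound: -ve when the stem ends in a voiceless consonant (*lijeruh*, *rafet*); -a when the stem ends in a voiced consonant (*visofud*, *ganiz*, *fipmel*); -di when the stem ends in a vowel (*nodo*, *setuvi*).
Since the final sound of *bi* is /i/ (a vowel), it takes -di, giving *bidi*.
*vud* — final sound /d/ (a voiced consonant) → -a → *vuda*.

bidi, vuda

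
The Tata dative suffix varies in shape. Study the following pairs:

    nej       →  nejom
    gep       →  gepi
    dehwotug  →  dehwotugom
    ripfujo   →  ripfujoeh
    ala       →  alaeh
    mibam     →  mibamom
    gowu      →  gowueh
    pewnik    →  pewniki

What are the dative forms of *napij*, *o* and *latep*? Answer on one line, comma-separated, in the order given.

napijom, oeh, latepi

The pattern is voicing of the final sound: -i when the stem ends in a voiceless consonant (*gep*, *pewnik*); -om when the stem ends in a voiced consonant (*nej*, *dehwotug*, *mibam*); -eh when the stem ends in a vowel (*ripfujo*, *ala*, *gowu*).
Since the final sound of *napij* is /j/ (a voiced consonant), it takes -om, giving *napijom*.
*o*: final sound = /o/, a vowel → -eh → *oeh*.
*latep*: final sound = /p/, a voiceless consonant → -i → *latepi*.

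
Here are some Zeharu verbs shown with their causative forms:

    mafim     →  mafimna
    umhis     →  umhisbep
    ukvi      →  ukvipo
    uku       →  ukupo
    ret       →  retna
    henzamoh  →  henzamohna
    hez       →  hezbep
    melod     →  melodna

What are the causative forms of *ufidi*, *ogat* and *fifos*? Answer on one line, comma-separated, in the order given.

The suffix is conditioned by the final sound: -bep when the stem ends in a sibilant (*umhis*, *hez*); -na when the stem ends in a non-sibilant consonant (*mafim*, *ret*, *henzamoh*, *melod*); -po when the stem ends in a vowel (*ukvi*, *uku*).
Since the final sound of *ufidi* is /i/ (a vowel), it takes -po, giving *ufidipo*.
The final sound of *ogat* is /t/, which is a non-sibilant consonant, so the suffix is -na, giving *ogatna*.
Since the final sound of *fifos* is /s/ (a sibilant), it takes -bep, giving *fifosbep*.

ufidipo, ogatna, fifosbep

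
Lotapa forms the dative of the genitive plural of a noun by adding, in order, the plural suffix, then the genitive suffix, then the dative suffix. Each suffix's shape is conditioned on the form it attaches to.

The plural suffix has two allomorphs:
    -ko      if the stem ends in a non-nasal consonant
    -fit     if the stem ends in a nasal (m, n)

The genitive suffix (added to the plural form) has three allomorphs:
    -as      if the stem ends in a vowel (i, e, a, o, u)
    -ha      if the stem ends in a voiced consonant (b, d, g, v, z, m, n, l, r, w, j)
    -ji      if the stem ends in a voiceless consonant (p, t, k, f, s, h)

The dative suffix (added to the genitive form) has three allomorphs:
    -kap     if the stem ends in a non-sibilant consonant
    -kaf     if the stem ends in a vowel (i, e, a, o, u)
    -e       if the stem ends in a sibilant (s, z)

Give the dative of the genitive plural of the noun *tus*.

*tus* — final consonant /s/ (non-nasal) → -ko → *tusko*.
The plural form *tusko* — final sound /o/ (a vowel) → -as → *tuskoas*.
Since the final sound of the genitive form *tuskoas* is /s/ (a sibilant), it takes -e, giving *tuskoase*.

tuskoase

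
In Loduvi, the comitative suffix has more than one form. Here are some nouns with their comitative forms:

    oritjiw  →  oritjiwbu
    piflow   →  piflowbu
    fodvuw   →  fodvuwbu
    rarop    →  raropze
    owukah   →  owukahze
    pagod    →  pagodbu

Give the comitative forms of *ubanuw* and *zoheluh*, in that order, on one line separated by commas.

ubanuwbu, zoheluhze

The pattern is voicing of the final consonant: -ze when the stem ends in a voiceless consonant (*rarop*, *owukah*); -bu when the stem ends in a voiced consonant (*oritjiw*, *piflow*, *fodvuw*, *pagod*).
The final consonant of *ubanuw* is /w/, which is voiced, so the suffix is -bu, giving *ubanuwbu*.
The final consonant of *zoheluh* is /h/, which is voiceless, so the suffix is -ze, giving *zoheluhze*.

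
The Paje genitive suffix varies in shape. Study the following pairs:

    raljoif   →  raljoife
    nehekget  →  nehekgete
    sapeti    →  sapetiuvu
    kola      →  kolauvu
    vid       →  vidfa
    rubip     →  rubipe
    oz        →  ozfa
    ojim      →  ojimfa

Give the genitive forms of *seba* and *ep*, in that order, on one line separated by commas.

The pattern is voicing of the final sound: -e when the stem ends in a voiceless consonant (*raljoif*, *nehekget*, *rubip*); -fa when the stem ends in a voiced consonant (*vid*, *oz*, *ojim*); -uvu when the stem ends in a vowel (*sapeti*, *kola*).
The final sound of *seba* is /a/, which is a vowel, so the suffix is -uvu, giving *sebauvu*.
The final sound of *ep* is /p/, which is a voiceless consonant, so the suffix is -e, giving *epe*.

sebauvu, epe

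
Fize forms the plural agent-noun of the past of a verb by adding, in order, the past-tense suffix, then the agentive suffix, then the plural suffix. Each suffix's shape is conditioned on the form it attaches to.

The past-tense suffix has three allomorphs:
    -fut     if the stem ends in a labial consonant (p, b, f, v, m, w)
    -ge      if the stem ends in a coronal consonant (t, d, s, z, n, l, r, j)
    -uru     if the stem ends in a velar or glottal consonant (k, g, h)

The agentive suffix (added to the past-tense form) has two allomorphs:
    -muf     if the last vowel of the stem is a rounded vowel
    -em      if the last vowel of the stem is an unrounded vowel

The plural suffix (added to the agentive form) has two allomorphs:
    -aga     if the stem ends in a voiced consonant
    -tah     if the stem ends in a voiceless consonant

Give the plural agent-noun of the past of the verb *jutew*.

jutewfutmuftah

Since the final consonant of *jutew* is /w/ (labial), it takes -fut, giving *jutewfut*.
The past-tense form *jutewfut* — last vowel /u/ (a rounded vowel) → -muf → *jutewfutmuf*.
The agentive form *jutewfutmuf* — final consonant /f/ (voiceless) → -tah → *jutewfutmuftah*.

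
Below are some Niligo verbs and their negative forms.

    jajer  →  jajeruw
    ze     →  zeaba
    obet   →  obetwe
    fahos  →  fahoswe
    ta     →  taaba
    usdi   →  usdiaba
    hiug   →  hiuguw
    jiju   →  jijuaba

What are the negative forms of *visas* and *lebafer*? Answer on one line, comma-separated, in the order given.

visaswe, lebaferuw

The alternation tracks the final sound of the stem — -we when the stem ends in a voiceless consonant (*obet*, *fahos*); -uw when the stem ends in a voiced consonant (*jajer*, *hiug*); -aba when the stem ends in a vowel (*ze*, *ta*, *usdi*, *jiju*).
The final sound of *visas* is /s/, which is a voiceless consonant, so the suffix is -we, giving *visaswe*.
*lebafer*: final sound = /r/, a voiced consonant → -uw → *lebaferuw*.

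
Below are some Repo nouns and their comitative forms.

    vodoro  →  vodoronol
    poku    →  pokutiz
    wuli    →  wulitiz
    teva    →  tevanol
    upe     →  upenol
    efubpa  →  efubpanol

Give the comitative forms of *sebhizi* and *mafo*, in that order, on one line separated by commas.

sebhizitiz, mafonol

The pattern is height harmony: -tiz when the last vowel of the stem is a high vowel (*poku*, *wuli*); -nol when the last vowel of the stem is a non-high vowel (*vodoro*, *teva*, *upe*, *efubpa*).
*sebhizi* — last vowel /i/ (a high vowel) → -tiz → *sebhizitiz*.
The last vowel of *mafo* is /o/, which is a non-high vowel, so the suffix is -nol, giving *mafonol*.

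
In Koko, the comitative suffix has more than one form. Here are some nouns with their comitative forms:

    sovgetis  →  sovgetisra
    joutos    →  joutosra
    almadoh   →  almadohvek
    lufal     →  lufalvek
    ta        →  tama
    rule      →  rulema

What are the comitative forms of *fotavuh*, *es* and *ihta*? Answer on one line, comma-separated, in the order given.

fotavuhvek, esra, ihtama

The suffix is conditioned by the final sound: -ra when the stem ends in a sibilant (*sovgetis*, *joutos*); -vek when the stem ends in a non-sibilant consonant (*almadoh*, *lufal*); -ma when the stem ends in a vowel (*ta*, *rule*).
*fotavuh*: final sound = /h/, a non-sibilant consonant → -vek → *fotavuhvek*.
Since the final sound of *es* is /s/ (a sibilant), it takes -ra, giving *esra*.
*ihta* — final sound /a/ (a vowel) → -ma → *ihtama*.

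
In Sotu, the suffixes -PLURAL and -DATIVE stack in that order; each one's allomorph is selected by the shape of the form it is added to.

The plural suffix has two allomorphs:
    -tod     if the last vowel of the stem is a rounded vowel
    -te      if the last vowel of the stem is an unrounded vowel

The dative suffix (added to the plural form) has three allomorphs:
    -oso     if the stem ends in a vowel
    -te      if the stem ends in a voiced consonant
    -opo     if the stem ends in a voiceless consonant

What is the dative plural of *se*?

*se*: last vowel = /e/, an unrounded vowel → -te → *sete*.
The plural form *sete* — final sound /e/ (a vowel) → -oso → *seteoso*.

seteoso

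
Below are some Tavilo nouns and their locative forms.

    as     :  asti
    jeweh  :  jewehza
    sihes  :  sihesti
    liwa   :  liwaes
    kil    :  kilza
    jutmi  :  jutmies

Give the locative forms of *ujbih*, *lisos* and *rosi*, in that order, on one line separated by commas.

The alternation tracks the final sound of the stem — -ti when the stem ends in a sibilant (*as*, *sihes*); -za when the stem ends in a non-sibilant consonant (*jeweh*, *kil*); -es when the stem ends in a vowel (*liwa*, *jutmi*).
The final sound of *ujbih* is /h/, which is a non-sibilant consonant, so the suffix is -za, giving *ujbihza*.
Since the final sound of *lisos* is /s/ (a sibilant), it takes -ti, giving *lisosti*.
Since the final sound of *rosi* is /i/ (a vowel), it takes -es, giving *rosies*.

ujbihza, lisosti, rosies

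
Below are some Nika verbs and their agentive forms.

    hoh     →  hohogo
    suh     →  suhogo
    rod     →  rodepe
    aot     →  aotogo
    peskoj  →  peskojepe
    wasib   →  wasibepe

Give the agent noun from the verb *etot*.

etotogo

The suffix is conditioned by the final consonant: -ogo when the stem ends in a voiceless consonant (*hoh*, *suh*, *aot*); -epe when the stem ends in a voiced consonant (*rod*, *peskoj*, *wasib*).
Since the final consonant of *etot* is /t/ (voiceless), it takes -ogo, giving *etotogo*.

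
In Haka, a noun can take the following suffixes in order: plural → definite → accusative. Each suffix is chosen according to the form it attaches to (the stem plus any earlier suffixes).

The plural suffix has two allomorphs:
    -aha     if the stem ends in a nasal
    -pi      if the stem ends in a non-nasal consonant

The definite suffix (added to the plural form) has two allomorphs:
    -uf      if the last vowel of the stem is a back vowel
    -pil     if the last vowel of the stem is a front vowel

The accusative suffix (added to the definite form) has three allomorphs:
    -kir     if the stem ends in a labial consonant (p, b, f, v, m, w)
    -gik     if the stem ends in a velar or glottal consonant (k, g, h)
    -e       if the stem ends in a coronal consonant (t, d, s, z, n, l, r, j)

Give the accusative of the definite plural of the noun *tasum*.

tasumahaufkir

*tasum*: final consonant = /m/, a nasal → -aha → *tasumaha*.
The plural form *tasumaha*: last vowel = /a/, a back vowel → -uf → *tasumahauf*.
Since the final consonant of the definite form *tasumahauf* is /f/ (labial), it takes -kir, giving *tasumahaufkir*.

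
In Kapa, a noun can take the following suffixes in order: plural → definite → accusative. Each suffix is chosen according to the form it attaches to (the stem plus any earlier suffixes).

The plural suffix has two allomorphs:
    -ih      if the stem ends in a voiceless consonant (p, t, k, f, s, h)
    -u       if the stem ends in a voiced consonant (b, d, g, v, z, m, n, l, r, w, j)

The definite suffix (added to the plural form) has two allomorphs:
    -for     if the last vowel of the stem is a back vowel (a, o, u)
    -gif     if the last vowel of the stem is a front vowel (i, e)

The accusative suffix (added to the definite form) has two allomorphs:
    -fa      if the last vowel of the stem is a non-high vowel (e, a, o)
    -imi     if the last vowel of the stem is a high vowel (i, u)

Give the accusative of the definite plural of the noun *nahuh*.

*nahuh*: final consonant = /h/, voiceless → -ih → *nahuhih*.
The last vowel of the plural form *nahuhih* is /i/, which is a front vowel, so the definite suffix is -gif, giving *nahuhihgif*.
The last vowel of the definite form *nahuhihgif* is /i/, which is a high vowel, so the accusative suffix is -imi, giving *nahuhihgifimi*.

nahuhihgifimi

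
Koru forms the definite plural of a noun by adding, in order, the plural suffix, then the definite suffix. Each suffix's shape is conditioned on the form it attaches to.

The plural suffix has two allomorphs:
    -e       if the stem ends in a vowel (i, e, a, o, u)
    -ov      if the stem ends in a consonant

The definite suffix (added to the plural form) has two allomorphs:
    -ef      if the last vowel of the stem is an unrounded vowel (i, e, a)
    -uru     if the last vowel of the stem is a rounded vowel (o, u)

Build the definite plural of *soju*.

sojueef

*soju*: final sound = /u/, a vowel → -e → *sojue*.
The plural form *sojue*: last vowel = /e/, an unrounded vowel → -ef → *sojueef*.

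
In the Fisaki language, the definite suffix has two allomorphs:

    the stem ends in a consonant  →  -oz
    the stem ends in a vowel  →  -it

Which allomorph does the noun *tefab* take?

-oz

*tefab*: final sound = /b/, a consonant → -oz.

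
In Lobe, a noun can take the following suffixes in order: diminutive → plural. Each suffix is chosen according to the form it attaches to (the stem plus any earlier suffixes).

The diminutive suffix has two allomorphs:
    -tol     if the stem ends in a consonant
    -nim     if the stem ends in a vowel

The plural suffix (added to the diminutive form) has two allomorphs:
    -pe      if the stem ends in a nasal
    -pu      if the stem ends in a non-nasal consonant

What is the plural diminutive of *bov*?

Since the final sound of *bov* is /v/ (a consonant), it takes -tol, giving *bovtol*.
The final consonant of the diminutive form *bovtol* is /l/, which is non-nasal, so the plural suffix is -pu, giving *bovtolpu*.

bovtolpu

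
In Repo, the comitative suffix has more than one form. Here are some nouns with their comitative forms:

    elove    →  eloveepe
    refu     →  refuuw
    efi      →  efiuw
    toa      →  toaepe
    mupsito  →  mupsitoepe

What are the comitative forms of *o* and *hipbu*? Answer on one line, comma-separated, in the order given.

oepe, hipbuuw

The suffix is conditioned by the last vowel: -uw when the last vowel of the stem is a high vowel (*refu*, *efi*); -epe when the last vowel of the stem is a non-high vowel (*elove*, *toa*, *mupsito*).
Since the last vowel of *o* is /o/ (a non-high vowel), it takes -epe, giving *oepe*.
The last vowel of *hipbu* is /u/, which is a high vowel, so the suffix is -uw, giving *hipbuuw*.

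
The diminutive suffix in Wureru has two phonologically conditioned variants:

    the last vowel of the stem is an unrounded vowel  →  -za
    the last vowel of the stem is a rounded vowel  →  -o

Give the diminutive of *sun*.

*sun* — last vowel /u/ (a rounded vowel) → -o → *suno*.

suno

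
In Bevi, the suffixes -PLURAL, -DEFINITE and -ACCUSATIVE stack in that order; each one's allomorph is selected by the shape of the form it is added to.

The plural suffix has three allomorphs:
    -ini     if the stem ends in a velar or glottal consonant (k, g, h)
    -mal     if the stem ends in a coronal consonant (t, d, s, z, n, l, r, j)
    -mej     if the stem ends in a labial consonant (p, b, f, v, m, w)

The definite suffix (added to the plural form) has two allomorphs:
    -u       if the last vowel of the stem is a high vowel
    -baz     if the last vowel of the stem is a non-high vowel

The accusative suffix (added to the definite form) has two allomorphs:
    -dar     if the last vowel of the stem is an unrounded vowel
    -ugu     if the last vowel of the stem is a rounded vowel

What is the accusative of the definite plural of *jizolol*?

jizololmalbazdar

*jizolol*: final consonant = /l/, coronal → -mal → *jizololmal*.
The last vowel of the plural form *jizololmal* is /a/, which is a non-high vowel, so the definite suffix is -baz, giving *jizololmalbaz*.
The last vowel of the definite form *jizololmalbaz* is /a/, which is an unrounded vowel, so the accusative suffix is -dar, giving *jizololmalbazdar*.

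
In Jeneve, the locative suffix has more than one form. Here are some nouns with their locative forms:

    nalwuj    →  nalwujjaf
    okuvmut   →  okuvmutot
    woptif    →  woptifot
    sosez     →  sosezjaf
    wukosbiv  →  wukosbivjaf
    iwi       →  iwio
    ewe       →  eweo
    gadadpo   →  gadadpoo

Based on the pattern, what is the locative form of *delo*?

Looking at the final sound of each stem: -ot when the stem ends in a voiceless consonant (*okuvmut*, *woptif*); -jaf when the stem ends in a voiced consonant (*nalwuj*, *sosez*, *wukosbiv*); -o when the stem ends in a vowel (*iwi*, *ewe*, *gadadpo*).
*delo* — final sound /o/ (a vowel) → -o → *deloo*.

deloo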